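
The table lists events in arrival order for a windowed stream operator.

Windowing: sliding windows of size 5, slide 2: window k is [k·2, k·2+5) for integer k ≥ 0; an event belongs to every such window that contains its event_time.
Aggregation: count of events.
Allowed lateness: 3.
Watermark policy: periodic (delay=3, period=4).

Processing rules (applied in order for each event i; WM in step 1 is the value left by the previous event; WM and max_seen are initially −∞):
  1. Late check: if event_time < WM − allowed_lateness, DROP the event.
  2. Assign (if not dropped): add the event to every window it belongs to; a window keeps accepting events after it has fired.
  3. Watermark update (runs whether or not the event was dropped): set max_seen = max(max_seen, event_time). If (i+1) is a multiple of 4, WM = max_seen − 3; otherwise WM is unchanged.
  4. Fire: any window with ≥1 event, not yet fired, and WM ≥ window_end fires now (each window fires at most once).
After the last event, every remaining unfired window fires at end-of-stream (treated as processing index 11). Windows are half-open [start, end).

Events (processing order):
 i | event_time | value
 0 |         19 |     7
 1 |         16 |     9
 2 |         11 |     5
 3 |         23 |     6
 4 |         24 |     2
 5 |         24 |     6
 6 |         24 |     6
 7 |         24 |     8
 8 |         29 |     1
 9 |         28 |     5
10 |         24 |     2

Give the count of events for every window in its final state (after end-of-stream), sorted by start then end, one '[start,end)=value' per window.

i=0 t=19 v=7: → [18,23),[16,21); WM=−∞
i=1 t=16 v=9: → [16,21),[14,19),[12,17); WM=−∞
i=2 t=11 v=5: → [10,15),[8,13); WM=−∞
i=3 t=23 v=6: → [22,27),[20,25); WM=20; [8,13) fires=1 [10,15) fires=1 [12,17) fires=1 [14,19) fires=1
i=4 t=24 v=2: → [24,29),[22,27),[20,25); WM=20
i=5 t=24 v=6: → [24,29),[22,27),[20,25); WM=20
i=6 t=24 v=6: → [24,29),[22,27),[20,25); WM=20
i=7 t=24 v=8: → [24,29),[22,27),[20,25); WM=21; [16,21) fires=2
i=8 t=29 v=1: → [28,33),[26,31); WM=21
i=9 t=28 v=5: → [28,33),[26,31),[24,29); WM=21
i=10 t=24 v=2: → [24,29),[22,27),[20,25); WM=21

[8,13)=1 [10,15)=1 [12,17)=1 [14,19)=1 [16,21)=2 [18,23)=1 [20,25)=6 [22,27)=6 [24,29)=6 [26,31)=2 [28,33)=2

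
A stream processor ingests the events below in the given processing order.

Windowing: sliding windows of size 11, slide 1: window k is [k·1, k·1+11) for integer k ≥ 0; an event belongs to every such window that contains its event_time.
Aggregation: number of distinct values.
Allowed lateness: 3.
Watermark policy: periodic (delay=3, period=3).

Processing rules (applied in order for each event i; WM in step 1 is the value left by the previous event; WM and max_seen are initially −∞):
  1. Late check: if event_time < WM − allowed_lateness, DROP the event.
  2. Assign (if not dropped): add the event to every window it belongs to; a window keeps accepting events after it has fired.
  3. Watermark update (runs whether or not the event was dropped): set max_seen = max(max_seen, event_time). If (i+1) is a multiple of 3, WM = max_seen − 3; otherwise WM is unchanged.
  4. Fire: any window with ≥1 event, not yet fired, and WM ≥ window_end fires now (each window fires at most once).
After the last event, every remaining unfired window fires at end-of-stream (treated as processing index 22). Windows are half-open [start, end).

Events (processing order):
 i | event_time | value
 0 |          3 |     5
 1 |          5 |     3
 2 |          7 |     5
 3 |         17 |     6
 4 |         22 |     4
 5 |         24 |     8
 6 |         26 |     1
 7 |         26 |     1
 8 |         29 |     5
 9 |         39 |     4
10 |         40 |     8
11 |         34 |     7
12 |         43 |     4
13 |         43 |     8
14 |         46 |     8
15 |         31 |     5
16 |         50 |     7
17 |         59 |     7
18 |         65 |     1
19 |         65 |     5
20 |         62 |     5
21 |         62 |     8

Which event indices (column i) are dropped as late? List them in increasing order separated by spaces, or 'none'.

15

i=0 t=3 v=5: → [3,14),[2,13),[1,12),[0,11); WM=−∞
i=1 t=5 v=3: → [5,16),[4,15),[3,14),[2,13),[1,12),[0,11); WM=−∞
i=2 t=7 v=5: → [7,18),[6,17),[5,16),[4,15),[3,14),[2,13),[1,12),[0,11); WM=4
i=3 t=17 v=6: → [17,28),[16,27),[15,26),[14,25),[13,24),[12,23),[11,22),[10,21),[9,20),[8,19),[7,18); WM=4
i=4 t=22 v=4: → [22,33),[21,32),[20,31),[19,30),[18,29),[17,28),[16,27),[15,26),[14,25),[13,24),[12,23); WM=4
i=5 t=24 v=8: → [24,35),[23,34),[22,33),[21,32),[20,31),[19,30),[18,29),[17,28),[16,27),[15,26),[14,25); WM=21; [0,11) fires=2 [1,12) fires=2 [2,13) fires=2 [3,14) fires=2 [4,15) fires=2 [5,16) fires=2 [6,17) fires=1 [7,18) fires=2 [8,19) fires=1 [9,20) fires=1 [10,21) fires=1
i=6 t=26 v=1: → [26,37),[25,36),[24,35),[23,34),[22,33),[21,32),[20,31),[19,30),[18,29),[17,28),[16,27); WM=21
i=7 t=26 v=1: → [26,37),[25,36),[24,35),[23,34),[22,33),[21,32),[20,31),[19,30),[18,29),[17,28),[16,27); WM=21
i=8 t=29 v=5: → [29,40),[28,39),[27,38),[26,37),[25,36),[24,35),[23,34),[22,33),[21,32),[20,31),[19,30); WM=26; [11,22) fires=1 [12,23) fires=2 [13,24) fires=2 [14,25) fires=3 [15,26) fires=3
i=9 t=39 v=4: → [39,50),[38,49),[37,48),[36,47),[35,46),[34,45),[33,44),[32,43),[31,42),[30,41),[29,40); WM=26
i=10 t=40 v=8: → [40,51),[39,50),[38,49),[37,48),[36,47),[35,46),[34,45),[33,44),[32,43),[31,42),[30,41); WM=26
i=11 t=34 v=7: → [34,45),[33,44),[32,43),[31,42),[30,41),[29,40),[28,39),[27,38),[26,37),[25,36),[24,35); WM=37; [16,27) fires=4 [17,28) fires=4 [18,29) fires=3 [19,30) fires=4 [20,31) fires=4 [21,32) fires=4 [22,33) fires=4 [23,34) fires=3 [24,35) fires=4 [25,36) fires=3 [26,37) fires=3
i=12 t=43 v=4: → [43,54),[42,53),[41,52),[40,51),[39,50),[38,49),[37,48),[36,47),[35,46),[34,45),[33,44); WM=37
i=13 t=43 v=8: → [43,54),[42,53),[41,52),[40,51),[39,50),[38,49),[37,48),[36,47),[35,46),[34,45),[33,44); WM=37
i=14 t=46 v=8: → [46,57),[45,56),[44,55),[43,54),[42,53),[41,52),[40,51),[39,50),[38,49),[37,48),[36,47); WM=43; [27,38) fires=2 [28,39) fires=2 [29,40) fires=3 [30,41) fires=3 [31,42) fires=3 [32,43) fires=3
i=15 t=31 v=5: DROP (t<43-3); WM=43
i=16 t=50 v=7: → [50,61),[49,60),[48,59),[47,58),[46,57),[45,56),[44,55),[43,54),[42,53),[41,52),[40,51); WM=43
i=17 t=59 v=7: → [59,70),[58,69),[57,68),[56,67),[55,66),[54,65),[53,64),[52,63),[51,62),[50,61),[49,60); WM=56; [33,44) fires=3 [34,45) fires=3 [35,46) fires=2 [36,47) fires=2 [37,48) fires=2 [38,49) fires=2 [39,50) fires=2 [40,51) fires=3 [41,52) fires=3 [42,53) fires=3 [43,54) fires=3 [44,55) fires=2 [45,56) fires=2
i=18 t=65 v=1: → [65,76),[64,75),[63,74),[62,73),[61,72),[60,71),[59,70),[58,69),[57,68),[56,67),[55,66); WM=56
i=19 t=65 v=5: → [65,76),[64,75),[63,74),[62,73),[61,72),[60,71),[59,70),[58,69),[57,68),[56,67),[55,66); WM=56
i=20 t=62 v=5: → [62,73),[61,72),[60,71),[59,70),[58,69),[57,68),[56,67),[55,66),[54,65),[53,64),[52,63); WM=62; [46,57) fires=2 [47,58) fires=1 [48,59) fires=1 [49,60) fires=1 [50,61) fires=1 [51,62) fires=1
i=21 t=62 v=8: → [62,73),[61,72),[60,71),[59,70),[58,69),[57,68),[56,67),[55,66),[54,65),[53,64),[52,63); WM=62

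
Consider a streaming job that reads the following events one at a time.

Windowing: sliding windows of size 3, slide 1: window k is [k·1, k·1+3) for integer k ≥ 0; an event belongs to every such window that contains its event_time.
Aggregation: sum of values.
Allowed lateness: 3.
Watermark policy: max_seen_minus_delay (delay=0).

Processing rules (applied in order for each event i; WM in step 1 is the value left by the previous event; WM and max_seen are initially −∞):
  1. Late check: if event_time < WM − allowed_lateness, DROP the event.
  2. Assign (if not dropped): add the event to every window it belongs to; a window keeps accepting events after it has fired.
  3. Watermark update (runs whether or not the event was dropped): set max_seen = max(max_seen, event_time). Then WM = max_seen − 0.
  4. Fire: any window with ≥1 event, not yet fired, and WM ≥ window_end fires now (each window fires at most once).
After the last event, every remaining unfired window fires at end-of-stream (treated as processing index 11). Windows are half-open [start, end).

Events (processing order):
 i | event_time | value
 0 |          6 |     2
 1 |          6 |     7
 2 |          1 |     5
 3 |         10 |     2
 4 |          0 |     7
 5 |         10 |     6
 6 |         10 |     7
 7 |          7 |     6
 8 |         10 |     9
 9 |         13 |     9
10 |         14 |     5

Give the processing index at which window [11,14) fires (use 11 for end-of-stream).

i=0 t=6 v=2: → [6,9),[5,8),[4,7); WM=6
i=1 t=6 v=7: → [6,9),[5,8),[4,7); WM=6
i=2 t=1 v=5: DROP (t<6-3); WM=6
i=3 t=10 v=2: → [10,13),[9,12),[8,11); WM=10; [4,7) fires=9 [5,8) fires=9 [6,9) fires=9
i=4 t=0 v=7: DROP (t<10-3); WM=10
i=5 t=10 v=6: → [10,13),[9,12),[8,11); WM=10
i=6 t=10 v=7: → [10,13),[9,12),[8,11); WM=10
i=7 t=7 v=6: → [7,10),[6,9),[5,8); WM=10; [7,10) fires=6
i=8 t=10 v=9: → [10,13),[9,12),[8,11); WM=10
i=9 t=13 v=9: → [13,16),[12,15),[11,14); WM=13; [8,11) fires=24 [9,12) fires=24 [10,13) fires=24
i=10 t=14 v=5: → [14,17),[13,16),[12,15); WM=14; [11,14) fires=9

10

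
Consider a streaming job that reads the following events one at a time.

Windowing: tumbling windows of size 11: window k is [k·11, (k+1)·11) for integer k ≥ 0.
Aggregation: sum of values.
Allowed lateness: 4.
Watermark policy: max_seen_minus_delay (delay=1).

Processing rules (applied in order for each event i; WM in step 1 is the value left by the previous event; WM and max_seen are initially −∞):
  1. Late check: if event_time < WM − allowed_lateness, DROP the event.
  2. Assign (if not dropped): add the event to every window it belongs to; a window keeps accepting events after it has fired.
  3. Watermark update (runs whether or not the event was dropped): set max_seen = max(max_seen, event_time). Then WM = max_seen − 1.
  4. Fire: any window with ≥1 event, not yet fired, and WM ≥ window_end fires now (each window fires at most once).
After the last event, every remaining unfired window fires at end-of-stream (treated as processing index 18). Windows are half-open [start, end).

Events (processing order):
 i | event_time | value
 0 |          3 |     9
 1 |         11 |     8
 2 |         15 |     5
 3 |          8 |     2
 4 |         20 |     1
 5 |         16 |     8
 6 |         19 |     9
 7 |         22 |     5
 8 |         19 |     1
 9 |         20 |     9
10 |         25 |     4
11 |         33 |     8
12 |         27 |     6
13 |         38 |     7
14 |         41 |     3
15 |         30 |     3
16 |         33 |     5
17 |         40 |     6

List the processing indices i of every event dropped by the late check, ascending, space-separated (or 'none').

3 12 15 16

i=0 t=3 v=9: → [0,11); WM=2
i=1 t=11 v=8: → [11,22); WM=10
i=2 t=15 v=5: → [11,22); WM=14; [0,11) fires=9
i=3 t=8 v=2: DROP (t<14-4); WM=14
i=4 t=20 v=1: → [11,22); WM=19
i=5 t=16 v=8: → [11,22); WM=19
i=6 t=19 v=9: → [11,22); WM=19
i=7 t=22 v=5: → [22,33); WM=21
i=8 t=19 v=1: → [11,22); WM=21
i=9 t=20 v=9: → [11,22); WM=21
i=10 t=25 v=4: → [22,33); WM=24; [11,22) fires=41
i=11 t=33 v=8: → [33,44); WM=32
i=12 t=27 v=6: DROP (t<32-4); WM=32
i=13 t=38 v=7: → [33,44); WM=37; [22,33) fires=9
i=14 t=41 v=3: → [33,44); WM=40
i=15 t=30 v=3: DROP (t<40-4); WM=40
i=16 t=33 v=5: DROP (t<40-4); WM=40
i=17 t=40 v=6: → [33,44); WM=40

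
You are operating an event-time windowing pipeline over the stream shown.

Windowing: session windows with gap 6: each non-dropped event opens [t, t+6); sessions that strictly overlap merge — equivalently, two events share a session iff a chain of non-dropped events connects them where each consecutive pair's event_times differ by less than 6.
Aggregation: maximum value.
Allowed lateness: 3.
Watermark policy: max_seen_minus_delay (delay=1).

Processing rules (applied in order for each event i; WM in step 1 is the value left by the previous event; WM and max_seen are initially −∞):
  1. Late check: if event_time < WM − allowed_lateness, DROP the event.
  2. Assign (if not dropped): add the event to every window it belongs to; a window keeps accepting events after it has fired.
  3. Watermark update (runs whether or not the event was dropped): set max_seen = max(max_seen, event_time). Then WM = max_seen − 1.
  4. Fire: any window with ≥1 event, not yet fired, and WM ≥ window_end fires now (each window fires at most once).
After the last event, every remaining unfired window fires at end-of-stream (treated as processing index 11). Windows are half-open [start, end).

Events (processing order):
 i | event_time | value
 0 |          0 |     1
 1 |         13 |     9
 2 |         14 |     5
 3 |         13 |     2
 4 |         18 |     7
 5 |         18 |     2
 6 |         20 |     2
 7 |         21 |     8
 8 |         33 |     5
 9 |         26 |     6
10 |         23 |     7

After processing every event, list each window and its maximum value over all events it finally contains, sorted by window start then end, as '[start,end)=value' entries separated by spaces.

i=0 t=0 v=1: → [0,6); WM=-1
i=1 t=13 v=9: → [13,19); WM=12
i=2 t=14 v=5: → [13,20); WM=13
i=3 t=13 v=2: → [13,20); WM=13
i=4 t=18 v=7: → [13,24); WM=17
i=5 t=18 v=2: → [13,24); WM=17
i=6 t=20 v=2: → [13,26); WM=19
i=7 t=21 v=8: → [13,27); WM=20
i=8 t=33 v=5: → [33,39); WM=32
i=9 t=26 v=6: DROP (t<32-3); WM=32
i=10 t=23 v=7: DROP (t<32-3); WM=32

[0,6)=1 [13,27)=9 [33,39)=5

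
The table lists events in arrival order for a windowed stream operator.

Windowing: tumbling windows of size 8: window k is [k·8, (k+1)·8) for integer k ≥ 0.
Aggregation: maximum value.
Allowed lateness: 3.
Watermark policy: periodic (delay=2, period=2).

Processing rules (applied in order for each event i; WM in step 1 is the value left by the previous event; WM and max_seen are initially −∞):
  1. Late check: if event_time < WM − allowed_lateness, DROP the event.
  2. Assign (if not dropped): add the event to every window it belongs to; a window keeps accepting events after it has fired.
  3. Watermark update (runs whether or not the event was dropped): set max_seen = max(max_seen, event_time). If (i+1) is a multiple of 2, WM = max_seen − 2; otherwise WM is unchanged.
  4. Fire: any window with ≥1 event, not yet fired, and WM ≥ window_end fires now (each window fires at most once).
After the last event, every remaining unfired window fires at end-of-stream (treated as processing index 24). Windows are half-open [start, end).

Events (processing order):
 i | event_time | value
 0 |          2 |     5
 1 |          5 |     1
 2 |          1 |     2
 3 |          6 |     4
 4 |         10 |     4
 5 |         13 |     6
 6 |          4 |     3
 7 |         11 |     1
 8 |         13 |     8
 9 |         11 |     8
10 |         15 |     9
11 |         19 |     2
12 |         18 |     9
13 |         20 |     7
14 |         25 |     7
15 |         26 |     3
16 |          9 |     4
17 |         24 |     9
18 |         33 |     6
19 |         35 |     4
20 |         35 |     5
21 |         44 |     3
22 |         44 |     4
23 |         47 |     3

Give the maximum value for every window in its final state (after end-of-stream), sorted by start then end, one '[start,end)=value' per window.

[0,8)=5 [8,16)=9 [16,24)=9 [24,32)=9 [32,40)=6 [40,48)=4

i=0 t=2 v=5: → [0,8); WM=−∞
i=1 t=5 v=1: → [0,8); WM=3
i=2 t=1 v=2: → [0,8); WM=3
i=3 t=6 v=4: → [0,8); WM=4
i=4 t=10 v=4: → [8,16); WM=4
i=5 t=13 v=6: → [8,16); WM=11; [0,8) fires=5
i=6 t=4 v=3: DROP (t<11-3); WM=11
i=7 t=11 v=1: → [8,16); WM=11
i=8 t=13 v=8: → [8,16); WM=11
i=9 t=11 v=8: → [8,16); WM=11
i=10 t=15 v=9: → [8,16); WM=11
i=11 t=19 v=2: → [16,24); WM=17; [8,16) fires=9
i=12 t=18 v=9: → [16,24); WM=17
i=13 t=20 v=7: → [16,24); WM=18
i=14 t=25 v=7: → [24,32); WM=18
i=15 t=26 v=3: → [24,32); WM=24; [16,24) fires=9
i=16 t=9 v=4: DROP (t<24-3); WM=24
i=17 t=24 v=9: → [24,32); WM=24
i=18 t=33 v=6: → [32,40); WM=24
i=19 t=35 v=4: → [32,40); WM=33; [24,32) fires=9
i=20 t=35 v=5: → [32,40); WM=33
i=21 t=44 v=3: → [40,48); WM=42; [32,40) fires=6
i=22 t=44 v=4: → [40,48); WM=42
i=23 t=47 v=3: → [40,48); WM=45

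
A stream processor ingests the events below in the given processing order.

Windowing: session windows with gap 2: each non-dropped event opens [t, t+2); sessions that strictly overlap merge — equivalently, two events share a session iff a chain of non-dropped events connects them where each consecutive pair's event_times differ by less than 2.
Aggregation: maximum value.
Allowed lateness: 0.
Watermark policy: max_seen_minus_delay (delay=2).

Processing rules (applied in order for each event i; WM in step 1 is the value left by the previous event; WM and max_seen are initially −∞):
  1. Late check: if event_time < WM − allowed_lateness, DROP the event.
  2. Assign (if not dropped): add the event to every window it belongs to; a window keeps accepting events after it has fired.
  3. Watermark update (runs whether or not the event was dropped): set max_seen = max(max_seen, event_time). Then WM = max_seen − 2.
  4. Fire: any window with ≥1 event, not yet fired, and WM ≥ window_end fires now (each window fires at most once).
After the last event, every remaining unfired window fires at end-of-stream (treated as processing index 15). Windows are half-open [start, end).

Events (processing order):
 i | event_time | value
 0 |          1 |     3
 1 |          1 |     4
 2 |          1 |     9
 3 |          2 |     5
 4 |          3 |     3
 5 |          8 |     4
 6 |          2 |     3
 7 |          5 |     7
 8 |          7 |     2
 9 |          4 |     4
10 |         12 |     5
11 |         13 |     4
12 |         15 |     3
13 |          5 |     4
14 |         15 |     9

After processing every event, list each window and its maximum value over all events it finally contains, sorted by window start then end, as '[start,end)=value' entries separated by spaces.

i=0 t=1 v=3: → [1,3); WM=-1
i=1 t=1 v=4: → [1,3); WM=-1
i=2 t=1 v=9: → [1,3); WM=-1
i=3 t=2 v=5: → [1,4); WM=0
i=4 t=3 v=3: → [1,5); WM=1
i=5 t=8 v=4: → [8,10); WM=6
i=6 t=2 v=3: DROP (t<6-0); WM=6
i=7 t=5 v=7: DROP (t<6-0); WM=6
i=8 t=7 v=2: → [7,10); WM=6
i=9 t=4 v=4: DROP (t<6-0); WM=6
i=10 t=12 v=5: → [12,14); WM=10
i=11 t=13 v=4: → [12,15); WM=11
i=12 t=15 v=3: → [15,17); WM=13
i=13 t=5 v=4: DROP (t<13-0); WM=13
i=14 t=15 v=9: → [15,17); WM=13

[1,5)=9 [7,10)=4 [12,15)=5 [15,17)=9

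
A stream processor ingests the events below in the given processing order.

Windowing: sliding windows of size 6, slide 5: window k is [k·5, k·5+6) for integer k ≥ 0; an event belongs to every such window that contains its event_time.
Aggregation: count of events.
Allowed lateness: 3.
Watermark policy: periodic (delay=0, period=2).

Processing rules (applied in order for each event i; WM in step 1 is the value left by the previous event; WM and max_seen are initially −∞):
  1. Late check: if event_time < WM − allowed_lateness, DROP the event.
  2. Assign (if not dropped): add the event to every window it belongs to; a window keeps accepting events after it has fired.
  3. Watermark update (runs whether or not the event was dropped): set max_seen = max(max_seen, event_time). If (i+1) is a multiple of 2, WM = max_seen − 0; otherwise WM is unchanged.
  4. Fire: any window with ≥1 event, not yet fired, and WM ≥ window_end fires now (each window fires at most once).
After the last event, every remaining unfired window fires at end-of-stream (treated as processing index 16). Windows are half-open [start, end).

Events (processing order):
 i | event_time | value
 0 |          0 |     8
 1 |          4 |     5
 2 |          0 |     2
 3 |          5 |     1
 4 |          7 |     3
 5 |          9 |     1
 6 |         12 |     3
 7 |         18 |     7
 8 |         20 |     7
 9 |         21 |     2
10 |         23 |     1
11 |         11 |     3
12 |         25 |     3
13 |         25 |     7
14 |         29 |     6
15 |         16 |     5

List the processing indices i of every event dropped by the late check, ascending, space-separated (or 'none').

i=0 t=0 v=8: → [0,6); WM=−∞
i=1 t=4 v=5: → [0,6); WM=4
i=2 t=0 v=2: DROP (t<4-3); WM=4
i=3 t=5 v=1: → [5,11),[0,6); WM=5
i=4 t=7 v=3: → [5,11); WM=5
i=5 t=9 v=1: → [5,11); WM=9; [0,6) fires=3
i=6 t=12 v=3: → [10,16); WM=9
i=7 t=18 v=7: → [15,21); WM=18; [5,11) fires=3 [10,16) fires=1
i=8 t=20 v=7: → [20,26),[15,21); WM=18
i=9 t=21 v=2: → [20,26); WM=21; [15,21) fires=2
i=10 t=23 v=1: → [20,26); WM=21
i=11 t=11 v=3: DROP (t<21-3); WM=23
i=12 t=25 v=3: → [25,31),[20,26); WM=23
i=13 t=25 v=7: → [25,31),[20,26); WM=25
i=14 t=29 v=6: → [25,31); WM=25
i=15 t=16 v=5: DROP (t<25-3); WM=29; [20,26) fires=5

2 11 15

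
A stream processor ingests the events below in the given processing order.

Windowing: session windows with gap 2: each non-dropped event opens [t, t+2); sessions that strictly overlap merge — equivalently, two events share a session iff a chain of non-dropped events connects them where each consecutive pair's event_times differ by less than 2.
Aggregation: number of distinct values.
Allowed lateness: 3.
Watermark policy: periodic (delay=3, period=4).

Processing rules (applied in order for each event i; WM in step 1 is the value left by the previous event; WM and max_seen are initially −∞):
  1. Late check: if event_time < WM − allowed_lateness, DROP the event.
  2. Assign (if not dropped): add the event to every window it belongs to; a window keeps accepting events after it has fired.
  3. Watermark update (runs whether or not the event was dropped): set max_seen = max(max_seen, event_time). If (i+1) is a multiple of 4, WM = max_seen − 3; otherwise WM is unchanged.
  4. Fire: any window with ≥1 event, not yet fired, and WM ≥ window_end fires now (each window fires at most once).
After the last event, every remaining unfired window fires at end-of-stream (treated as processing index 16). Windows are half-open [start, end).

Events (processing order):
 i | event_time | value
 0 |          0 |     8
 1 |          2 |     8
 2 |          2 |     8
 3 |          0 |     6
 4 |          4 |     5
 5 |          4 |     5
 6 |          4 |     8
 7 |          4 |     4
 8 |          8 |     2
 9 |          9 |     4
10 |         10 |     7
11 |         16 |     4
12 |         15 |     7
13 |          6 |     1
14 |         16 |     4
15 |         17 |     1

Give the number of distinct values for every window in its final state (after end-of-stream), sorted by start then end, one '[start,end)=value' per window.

i=0 t=0 v=8: → [0,2); WM=−∞
i=1 t=2 v=8: → [2,4); WM=−∞
i=2 t=2 v=8: → [2,4); WM=−∞
i=3 t=0 v=6: → [0,2); WM=-1
i=4 t=4 v=5: → [4,6); WM=-1
i=5 t=4 v=5: → [4,6); WM=-1
i=6 t=4 v=8: → [4,6); WM=-1
i=7 t=4 v=4: → [4,6); WM=1
i=8 t=8 v=2: → [8,10); WM=1
i=9 t=9 v=4: → [8,11); WM=1
i=10 t=10 v=7: → [8,12); WM=1
i=11 t=16 v=4: → [16,18); WM=13
i=12 t=15 v=7: → [15,18); WM=13
i=13 t=6 v=1: DROP (t<13-3); WM=13
i=14 t=16 v=4: → [15,18); WM=13
i=15 t=17 v=1: → [15,19); WM=14

[0,2)=2 [2,4)=1 [4,6)=3 [8,12)=3 [15,19)=3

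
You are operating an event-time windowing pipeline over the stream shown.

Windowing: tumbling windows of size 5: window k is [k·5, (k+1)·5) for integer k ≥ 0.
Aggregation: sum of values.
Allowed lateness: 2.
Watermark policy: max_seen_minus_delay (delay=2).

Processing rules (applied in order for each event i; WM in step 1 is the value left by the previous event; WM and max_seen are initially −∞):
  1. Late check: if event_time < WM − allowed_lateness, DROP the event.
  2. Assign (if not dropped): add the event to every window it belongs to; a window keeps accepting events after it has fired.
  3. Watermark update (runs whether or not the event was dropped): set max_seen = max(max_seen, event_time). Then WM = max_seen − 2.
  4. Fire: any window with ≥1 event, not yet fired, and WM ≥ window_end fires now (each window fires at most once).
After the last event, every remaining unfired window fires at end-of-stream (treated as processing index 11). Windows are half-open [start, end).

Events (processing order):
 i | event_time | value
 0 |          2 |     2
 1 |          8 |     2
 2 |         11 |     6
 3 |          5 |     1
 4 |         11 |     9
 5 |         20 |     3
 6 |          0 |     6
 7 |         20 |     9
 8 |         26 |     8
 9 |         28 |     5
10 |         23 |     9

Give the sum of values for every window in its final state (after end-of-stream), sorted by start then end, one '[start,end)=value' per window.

i=0 t=2 v=2: → [0,5); WM=0
i=1 t=8 v=2: → [5,10); WM=6; [0,5) fires=2
i=2 t=11 v=6: → [10,15); WM=9
i=3 t=5 v=1: DROP (t<9-2); WM=9
i=4 t=11 v=9: → [10,15); WM=9
i=5 t=20 v=3: → [20,25); WM=18; [5,10) fires=2 [10,15) fires=15
i=6 t=0 v=6: DROP (t<18-2); WM=18
i=7 t=20 v=9: → [20,25); WM=18
i=8 t=26 v=8: → [25,30); WM=24
i=9 t=28 v=5: → [25,30); WM=26; [20,25) fires=12
i=10 t=23 v=9: DROP (t<26-2); WM=26

[0,5)=2 [5,10)=2 [10,15)=15 [20,25)=12 [25,30)=13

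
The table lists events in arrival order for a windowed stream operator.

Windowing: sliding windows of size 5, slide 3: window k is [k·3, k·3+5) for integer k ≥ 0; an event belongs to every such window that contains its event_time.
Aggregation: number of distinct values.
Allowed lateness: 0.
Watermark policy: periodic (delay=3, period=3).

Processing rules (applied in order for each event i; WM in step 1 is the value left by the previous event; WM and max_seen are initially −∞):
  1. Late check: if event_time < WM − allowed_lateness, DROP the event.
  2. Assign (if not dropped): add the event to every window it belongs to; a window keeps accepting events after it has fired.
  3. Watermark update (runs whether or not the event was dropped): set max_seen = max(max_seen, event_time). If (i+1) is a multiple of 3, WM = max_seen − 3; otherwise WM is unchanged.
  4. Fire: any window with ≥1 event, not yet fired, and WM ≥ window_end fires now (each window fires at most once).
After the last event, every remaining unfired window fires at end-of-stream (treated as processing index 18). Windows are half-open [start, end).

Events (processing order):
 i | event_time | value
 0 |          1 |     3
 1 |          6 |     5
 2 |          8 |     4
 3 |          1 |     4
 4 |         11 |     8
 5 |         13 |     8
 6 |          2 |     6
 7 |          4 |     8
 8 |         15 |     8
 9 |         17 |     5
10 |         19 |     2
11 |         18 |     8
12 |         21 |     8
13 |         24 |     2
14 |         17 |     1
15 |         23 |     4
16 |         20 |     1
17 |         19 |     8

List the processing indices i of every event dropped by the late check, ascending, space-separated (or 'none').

3 6 7 16 17

i=0 t=1 v=3: → [0,5); WM=−∞
i=1 t=6 v=5: → [6,11),[3,8); WM=−∞
i=2 t=8 v=4: → [6,11); WM=5; [0,5) fires=1
i=3 t=1 v=4: DROP (t<5-0); WM=5
i=4 t=11 v=8: → [9,14); WM=5
i=5 t=13 v=8: → [12,17),[9,14); WM=10; [3,8) fires=1
i=6 t=2 v=6: DROP (t<10-0); WM=10
i=7 t=4 v=8: DROP (t<10-0); WM=10
i=8 t=15 v=8: → [15,20),[12,17); WM=12; [6,11) fires=2
i=9 t=17 v=5: → [15,20); WM=12
i=10 t=19 v=2: → [18,23),[15,20); WM=12
i=11 t=18 v=8: → [18,23),[15,20); WM=16; [9,14) fires=1
i=12 t=21 v=8: → [21,26),[18,23); WM=16
i=13 t=24 v=2: → [24,29),[21,26); WM=16
i=14 t=17 v=1: → [15,20); WM=21; [12,17) fires=1 [15,20) fires=4
i=15 t=23 v=4: → [21,26); WM=21
i=16 t=20 v=1: DROP (t<21-0); WM=21
i=17 t=19 v=8: DROP (t<21-0); WM=21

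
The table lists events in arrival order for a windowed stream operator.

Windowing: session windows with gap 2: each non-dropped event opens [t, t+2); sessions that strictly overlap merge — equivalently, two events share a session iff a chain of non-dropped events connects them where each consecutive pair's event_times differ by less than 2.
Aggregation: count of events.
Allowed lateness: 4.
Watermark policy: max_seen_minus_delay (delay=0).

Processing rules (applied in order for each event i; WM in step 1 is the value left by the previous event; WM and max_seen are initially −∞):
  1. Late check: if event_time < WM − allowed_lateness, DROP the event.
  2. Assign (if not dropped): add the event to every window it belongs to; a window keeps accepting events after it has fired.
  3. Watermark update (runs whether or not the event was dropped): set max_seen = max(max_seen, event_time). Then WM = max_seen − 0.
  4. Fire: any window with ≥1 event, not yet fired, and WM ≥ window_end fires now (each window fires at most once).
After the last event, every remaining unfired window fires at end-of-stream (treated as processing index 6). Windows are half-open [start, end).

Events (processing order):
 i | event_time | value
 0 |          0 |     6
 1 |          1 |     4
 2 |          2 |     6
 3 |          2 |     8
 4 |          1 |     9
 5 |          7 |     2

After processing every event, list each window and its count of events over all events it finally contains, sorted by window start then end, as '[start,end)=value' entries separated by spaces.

i=0 t=0 v=6: → [0,2); WM=0
i=1 t=1 v=4: → [0,3); WM=1
i=2 t=2 v=6: → [0,4); WM=2
i=3 t=2 v=8: → [0,4); WM=2
i=4 t=1 v=9: → [0,4); WM=2
i=5 t=7 v=2: → [7,9); WM=7

[0,4)=5 [7,9)=1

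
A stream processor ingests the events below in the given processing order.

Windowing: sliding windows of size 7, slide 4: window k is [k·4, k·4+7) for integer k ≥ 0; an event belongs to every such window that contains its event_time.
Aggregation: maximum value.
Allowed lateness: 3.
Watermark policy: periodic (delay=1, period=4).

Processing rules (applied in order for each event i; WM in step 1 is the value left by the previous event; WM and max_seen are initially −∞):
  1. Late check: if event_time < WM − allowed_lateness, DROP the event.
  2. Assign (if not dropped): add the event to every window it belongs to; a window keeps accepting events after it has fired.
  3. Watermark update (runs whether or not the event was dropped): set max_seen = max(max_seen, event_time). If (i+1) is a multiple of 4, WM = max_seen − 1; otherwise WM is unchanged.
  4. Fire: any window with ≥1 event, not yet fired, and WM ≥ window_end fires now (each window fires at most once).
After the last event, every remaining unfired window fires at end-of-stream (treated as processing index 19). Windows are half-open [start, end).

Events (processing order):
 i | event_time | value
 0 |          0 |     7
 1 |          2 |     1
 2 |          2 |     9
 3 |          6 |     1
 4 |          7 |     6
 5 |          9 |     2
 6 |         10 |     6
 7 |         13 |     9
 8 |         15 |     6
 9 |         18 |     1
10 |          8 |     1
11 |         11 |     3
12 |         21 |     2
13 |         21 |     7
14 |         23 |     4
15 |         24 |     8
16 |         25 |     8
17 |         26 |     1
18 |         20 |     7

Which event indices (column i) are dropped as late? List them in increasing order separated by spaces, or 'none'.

10

i=0 t=0 v=7: → [0,7); WM=−∞
i=1 t=2 v=1: → [0,7); WM=−∞
i=2 t=2 v=9: → [0,7); WM=−∞
i=3 t=6 v=1: → [4,11),[0,7); WM=5
i=4 t=7 v=6: → [4,11); WM=5
i=5 t=9 v=2: → [8,15),[4,11); WM=5
i=6 t=10 v=6: → [8,15),[4,11); WM=5
i=7 t=13 v=9: → [12,19),[8,15); WM=12; [0,7) fires=9 [4,11) fires=6
i=8 t=15 v=6: → [12,19); WM=12
i=9 t=18 v=1: → [16,23),[12,19); WM=12
i=10 t=8 v=1: DROP (t<12-3); WM=12
i=11 t=11 v=3: → [8,15); WM=17; [8,15) fires=9
i=12 t=21 v=2: → [20,27),[16,23); WM=17
i=13 t=21 v=7: → [20,27),[16,23); WM=17
i=14 t=23 v=4: → [20,27); WM=17
i=15 t=24 v=8: → [24,31),[20,27); WM=23; [12,19) fires=9 [16,23) fires=7
i=16 t=25 v=8: → [24,31),[20,27); WM=23
i=17 t=26 v=1: → [24,31),[20,27); WM=23
i=18 t=20 v=7: → [20,27),[16,23); WM=23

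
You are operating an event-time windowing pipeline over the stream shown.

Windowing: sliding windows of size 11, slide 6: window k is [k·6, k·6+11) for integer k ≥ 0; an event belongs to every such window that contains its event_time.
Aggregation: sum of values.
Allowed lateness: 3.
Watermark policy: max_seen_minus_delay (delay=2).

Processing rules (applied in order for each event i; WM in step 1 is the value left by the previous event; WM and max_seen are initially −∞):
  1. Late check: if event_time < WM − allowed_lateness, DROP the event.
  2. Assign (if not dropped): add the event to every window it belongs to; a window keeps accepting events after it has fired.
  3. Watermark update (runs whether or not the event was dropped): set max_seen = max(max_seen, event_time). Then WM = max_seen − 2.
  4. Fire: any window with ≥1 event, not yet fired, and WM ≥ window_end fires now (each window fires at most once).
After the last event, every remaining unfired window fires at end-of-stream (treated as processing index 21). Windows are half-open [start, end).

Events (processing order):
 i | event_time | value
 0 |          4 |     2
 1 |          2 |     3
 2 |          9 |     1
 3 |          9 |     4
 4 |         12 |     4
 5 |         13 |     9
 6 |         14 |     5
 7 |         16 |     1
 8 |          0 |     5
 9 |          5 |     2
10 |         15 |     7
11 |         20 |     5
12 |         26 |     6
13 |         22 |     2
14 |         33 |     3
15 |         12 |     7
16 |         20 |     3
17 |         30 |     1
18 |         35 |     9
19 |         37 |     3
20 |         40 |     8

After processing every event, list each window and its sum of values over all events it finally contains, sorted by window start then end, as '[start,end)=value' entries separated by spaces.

[0,11)=10 [6,17)=31 [12,23)=33 [18,29)=13 [24,35)=10 [30,41)=24 [36,47)=11

i=0 t=4 v=2: → [0,11); WM=2
i=1 t=2 v=3: → [0,11); WM=2
i=2 t=9 v=1: → [6,17),[0,11); WM=7
i=3 t=9 v=4: → [6,17),[0,11); WM=7
i=4 t=12 v=4: → [12,23),[6,17); WM=10
i=5 t=13 v=9: → [12,23),[6,17); WM=11; [0,11) fires=10
i=6 t=14 v=5: → [12,23),[6,17); WM=12
i=7 t=16 v=1: → [12,23),[6,17); WM=14
i=8 t=0 v=5: DROP (t<14-3); WM=14
i=9 t=5 v=2: DROP (t<14-3); WM=14
i=10 t=15 v=7: → [12,23),[6,17); WM=14
i=11 t=20 v=5: → [18,29),[12,23); WM=18; [6,17) fires=31
i=12 t=26 v=6: → [24,35),[18,29); WM=24; [12,23) fires=31
i=13 t=22 v=2: → [18,29),[12,23); WM=24
i=14 t=33 v=3: → [30,41),[24,35); WM=31; [18,29) fires=13
i=15 t=12 v=7: DROP (t<31-3); WM=31
i=16 t=20 v=3: DROP (t<31-3); WM=31
i=17 t=30 v=1: → [30,41),[24,35); WM=31
i=18 t=35 v=9: → [30,41); WM=33
i=19 t=37 v=3: → [36,47),[30,41); WM=35; [24,35) fires=10
i=20 t=40 v=8: → [36,47),[30,41); WM=38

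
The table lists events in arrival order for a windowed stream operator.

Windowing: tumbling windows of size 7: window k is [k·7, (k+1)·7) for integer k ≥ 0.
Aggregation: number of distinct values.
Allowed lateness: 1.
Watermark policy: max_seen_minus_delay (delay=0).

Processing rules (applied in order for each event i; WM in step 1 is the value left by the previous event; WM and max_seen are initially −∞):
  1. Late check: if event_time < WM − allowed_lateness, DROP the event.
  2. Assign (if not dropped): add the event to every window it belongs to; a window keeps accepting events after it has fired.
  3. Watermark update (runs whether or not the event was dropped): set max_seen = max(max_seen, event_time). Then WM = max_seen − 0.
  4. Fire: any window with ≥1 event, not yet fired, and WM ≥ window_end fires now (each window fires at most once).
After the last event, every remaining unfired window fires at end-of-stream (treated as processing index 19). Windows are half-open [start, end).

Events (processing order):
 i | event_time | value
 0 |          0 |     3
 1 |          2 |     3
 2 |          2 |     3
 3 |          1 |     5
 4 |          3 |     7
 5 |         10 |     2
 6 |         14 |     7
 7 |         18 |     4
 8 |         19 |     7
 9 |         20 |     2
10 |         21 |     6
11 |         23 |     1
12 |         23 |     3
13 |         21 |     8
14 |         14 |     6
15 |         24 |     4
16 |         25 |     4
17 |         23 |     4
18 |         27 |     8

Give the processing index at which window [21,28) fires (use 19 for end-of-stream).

19

i=0 t=0 v=3: → [0,7); WM=0
i=1 t=2 v=3: → [0,7); WM=2
i=2 t=2 v=3: → [0,7); WM=2
i=3 t=1 v=5: → [0,7); WM=2
i=4 t=3 v=7: → [0,7); WM=3
i=5 t=10 v=2: → [7,14); WM=10; [0,7) fires=3
i=6 t=14 v=7: → [14,21); WM=14; [7,14) fires=1
i=7 t=18 v=4: → [14,21); WM=18
i=8 t=19 v=7: → [14,21); WM=19
i=9 t=20 v=2: → [14,21); WM=20
i=10 t=21 v=6: → [21,28); WM=21; [14,21) fires=3
i=11 t=23 v=1: → [21,28); WM=23
i=12 t=23 v=3: → [21,28); WM=23
i=13 t=21 v=8: DROP (t<23-1); WM=23
i=14 t=14 v=6: DROP (t<23-1); WM=23
i=15 t=24 v=4: → [21,28); WM=24
i=16 t=25 v=4: → [21,28); WM=25
i=17 t=23 v=4: DROP (t<25-1); WM=25
i=18 t=27 v=8: → [21,28); WM=27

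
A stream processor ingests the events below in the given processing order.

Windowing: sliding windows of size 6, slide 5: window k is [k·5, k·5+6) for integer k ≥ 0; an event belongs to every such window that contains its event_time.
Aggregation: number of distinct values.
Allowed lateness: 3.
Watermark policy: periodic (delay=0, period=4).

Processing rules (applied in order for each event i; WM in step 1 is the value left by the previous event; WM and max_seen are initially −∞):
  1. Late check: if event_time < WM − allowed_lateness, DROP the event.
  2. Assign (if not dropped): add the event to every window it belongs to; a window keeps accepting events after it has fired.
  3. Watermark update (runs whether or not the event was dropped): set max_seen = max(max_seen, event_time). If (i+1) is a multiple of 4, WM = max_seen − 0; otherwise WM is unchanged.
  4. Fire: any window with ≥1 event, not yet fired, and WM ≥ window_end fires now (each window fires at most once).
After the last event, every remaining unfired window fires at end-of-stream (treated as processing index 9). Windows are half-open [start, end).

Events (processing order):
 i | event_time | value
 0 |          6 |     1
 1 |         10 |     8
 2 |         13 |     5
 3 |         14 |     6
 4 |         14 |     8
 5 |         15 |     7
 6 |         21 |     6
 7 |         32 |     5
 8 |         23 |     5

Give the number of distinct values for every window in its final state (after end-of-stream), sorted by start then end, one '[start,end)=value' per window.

i=0 t=6 v=1: → [5,11); WM=−∞
i=1 t=10 v=8: → [10,16),[5,11); WM=−∞
i=2 t=13 v=5: → [10,16); WM=−∞
i=3 t=14 v=6: → [10,16); WM=14; [5,11) fires=2
i=4 t=14 v=8: → [10,16); WM=14
i=5 t=15 v=7: → [15,21),[10,16); WM=14
i=6 t=21 v=6: → [20,26); WM=14
i=7 t=32 v=5: → [30,36); WM=32; [10,16) fires=4 [15,21) fires=1 [20,26) fires=1
i=8 t=23 v=5: DROP (t<32-3); WM=32

[5,11)=2 [10,16)=4 [15,21)=1 [20,26)=1 [30,36)=1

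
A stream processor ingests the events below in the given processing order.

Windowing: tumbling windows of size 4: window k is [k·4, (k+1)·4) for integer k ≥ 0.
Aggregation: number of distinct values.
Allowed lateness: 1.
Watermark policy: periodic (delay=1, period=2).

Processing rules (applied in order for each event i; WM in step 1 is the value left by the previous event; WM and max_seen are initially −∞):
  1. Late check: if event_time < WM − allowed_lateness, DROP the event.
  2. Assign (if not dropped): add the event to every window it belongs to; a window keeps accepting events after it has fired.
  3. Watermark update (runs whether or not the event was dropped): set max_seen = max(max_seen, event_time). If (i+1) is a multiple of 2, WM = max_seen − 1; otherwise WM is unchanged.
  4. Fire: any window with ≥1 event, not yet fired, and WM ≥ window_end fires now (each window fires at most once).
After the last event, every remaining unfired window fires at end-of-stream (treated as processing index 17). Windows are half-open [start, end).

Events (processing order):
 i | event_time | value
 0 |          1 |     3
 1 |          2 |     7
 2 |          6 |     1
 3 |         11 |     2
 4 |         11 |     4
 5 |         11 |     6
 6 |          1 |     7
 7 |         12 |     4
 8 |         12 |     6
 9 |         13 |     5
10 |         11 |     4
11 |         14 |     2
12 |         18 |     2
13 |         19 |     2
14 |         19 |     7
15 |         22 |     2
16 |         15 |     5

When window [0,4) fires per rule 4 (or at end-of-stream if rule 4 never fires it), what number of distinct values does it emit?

i=0 t=1 v=3: → [0,4); WM=−∞
i=1 t=2 v=7: → [0,4); WM=1
i=2 t=6 v=1: → [4,8); WM=1
i=3 t=11 v=2: → [8,12); WM=10; [0,4) fires=2 [4,8) fires=1
i=4 t=11 v=4: → [8,12); WM=10
i=5 t=11 v=6: → [8,12); WM=10
i=6 t=1 v=7: DROP (t<10-1); WM=10
i=7 t=12 v=4: → [12,16); WM=11
i=8 t=12 v=6: → [12,16); WM=11
i=9 t=13 v=5: → [12,16); WM=12; [8,12) fires=3
i=10 t=11 v=4: → [8,12); WM=12
i=11 t=14 v=2: → [12,16); WM=13
i=12 t=18 v=2: → [16,20); WM=13
i=13 t=19 v=2: → [16,20); WM=18; [12,16) fires=4
i=14 t=19 v=7: → [16,20); WM=18
i=15 t=22 v=2: → [20,24); WM=21; [16,20) fires=2
i=16 t=15 v=5: DROP (t<21-1); WM=21

2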